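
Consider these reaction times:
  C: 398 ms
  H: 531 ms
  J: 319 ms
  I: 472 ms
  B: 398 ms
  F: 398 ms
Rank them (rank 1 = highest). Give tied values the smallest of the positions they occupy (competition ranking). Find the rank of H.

Sorted (descending): 531, 472, 398, 398, 398, 319
The 3 values of 398 occupy positions 3–5 → each gets rank 3.
H has value 531 ms → rank 1.

1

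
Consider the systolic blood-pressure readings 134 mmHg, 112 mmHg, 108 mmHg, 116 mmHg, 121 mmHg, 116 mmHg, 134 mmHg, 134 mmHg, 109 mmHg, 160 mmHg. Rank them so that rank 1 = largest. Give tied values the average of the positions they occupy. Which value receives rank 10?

Sorted (descending): 160, 134, 134, 134, 121, 116, 116, 112, 109, 108
The 3 values of 134 occupy positions 2–4 → average rank 3.
The 2 values of 116 occupy positions 6–7 → average rank (6+7)/2 = 6.5.
Rank 10 → value 108.

108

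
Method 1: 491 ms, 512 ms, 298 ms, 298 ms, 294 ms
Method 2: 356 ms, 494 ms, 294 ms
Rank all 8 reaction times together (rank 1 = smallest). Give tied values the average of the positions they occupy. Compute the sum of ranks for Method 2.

13.5

Sorted (ascending): 294, 294, 298, 298, 356, 491, 494, 512
The 2 values of 294 occupy positions 1–2 → average rank (1+2)/2 = 1.5.
The 2 values of 298 occupy positions 3–4 → average rank (3+4)/2 = 3.5.
Method 2 values → pooled ranks: 356→5, 494→7, 294→1.5
Rank sum = 5 + 7 + 1.5 = 13.5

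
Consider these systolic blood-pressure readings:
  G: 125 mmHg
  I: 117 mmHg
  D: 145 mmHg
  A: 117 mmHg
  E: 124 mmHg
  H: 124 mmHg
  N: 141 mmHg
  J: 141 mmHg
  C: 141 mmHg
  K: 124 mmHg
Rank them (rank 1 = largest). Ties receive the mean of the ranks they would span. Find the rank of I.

Sorted (descending): 145, 141, 141, 141, 125, 124, 124, 124, 117, 117
The 3 values of 141 occupy positions 2–4 → average rank 3.
The 3 values of 124 occupy positions 6–8 → average rank 7.
The 2 values of 117 occupy positions 9–10 → average rank (9+10)/2 = 9.5.
I has value 117 mmHg → rank 9.5.

9.5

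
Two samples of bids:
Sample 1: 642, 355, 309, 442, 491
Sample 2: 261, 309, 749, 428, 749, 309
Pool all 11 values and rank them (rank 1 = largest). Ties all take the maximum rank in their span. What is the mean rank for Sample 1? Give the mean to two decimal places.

Sorted (descending): 749, 749, 642, 491, 442, 428, 355, 309, 309, 309, 261
The 2 values of 749 occupy positions 1–2 → each gets rank 2.
The 3 values of 309 occupy positions 8–10 → each gets rank 10.
Sample 1 values → pooled ranks: 642→3, 355→7, 309→10, 442→5, 491→4
Mean rank = (3 + 7 + 10 + 5 + 4) / 5 = 5.80

5.80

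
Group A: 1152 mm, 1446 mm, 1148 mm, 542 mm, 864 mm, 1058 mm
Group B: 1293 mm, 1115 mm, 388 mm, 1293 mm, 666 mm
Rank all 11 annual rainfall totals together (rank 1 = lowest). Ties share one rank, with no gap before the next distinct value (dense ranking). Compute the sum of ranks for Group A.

Sorted (ascending): 388, 542, 666, 864, 1058, 1115, 1148, 1152, 1293, 1293, 1446
The 2 values of 1293 share dense rank 9.
Remaining distinct values take the next consecutive integers.
Group A values → pooled ranks: 1152→8, 1446→10, 1148→7, 542→2, 864→4, 1058→5
Rank sum = 8 + 10 + 7 + 2 + 4 + 5 = 36

36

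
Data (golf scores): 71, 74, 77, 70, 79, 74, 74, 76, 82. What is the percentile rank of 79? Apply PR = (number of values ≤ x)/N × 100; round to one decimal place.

N = 9.
Strictly below 79: 7. Equal to 79: 1.
PR = 8/9 × 100 = 88.9

88.9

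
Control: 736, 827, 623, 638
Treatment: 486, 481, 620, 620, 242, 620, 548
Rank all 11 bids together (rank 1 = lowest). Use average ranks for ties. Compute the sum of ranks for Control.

38

Sorted (ascending): 242, 481, 486, 548, 620, 620, 620, 623, 638, 736, 827
The 3 values of 620 occupy positions 5–7 → average rank 6.
Control values → pooled ranks: 736→10, 827→11, 623→8, 638→9
Rank sum = 10 + 11 + 8 + 9 = 38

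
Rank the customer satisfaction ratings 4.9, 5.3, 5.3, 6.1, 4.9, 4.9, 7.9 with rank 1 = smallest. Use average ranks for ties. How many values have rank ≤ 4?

Sorted (ascending): 4.9, 4.9, 4.9, 5.3, 5.3, 6.1, 7.9
The 3 values of 4.9 occupy positions 1–3 → average rank 2.
The 2 values of 5.3 occupy positions 4–5 → average rank (4+5)/2 = 4.5.
Ranks ≤ 4: {2, 2, 2} → 3 values.

3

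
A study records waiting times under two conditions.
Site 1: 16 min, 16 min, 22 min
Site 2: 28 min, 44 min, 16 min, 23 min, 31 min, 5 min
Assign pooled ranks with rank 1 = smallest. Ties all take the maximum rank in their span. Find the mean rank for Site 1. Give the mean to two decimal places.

4.33

Sorted (ascending): 5, 16, 16, 16, 22, 23, 28, 31, 44
The 3 values of 16 occupy positions 2–4 → each gets rank 4.
Site 1 values → pooled ranks: 16→4, 16→4, 22→5
Mean rank = (4 + 4 + 5) / 3 = 4.33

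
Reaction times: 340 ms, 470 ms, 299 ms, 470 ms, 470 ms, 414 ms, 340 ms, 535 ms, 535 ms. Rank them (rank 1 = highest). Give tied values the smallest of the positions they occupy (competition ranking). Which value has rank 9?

299

Sorted (descending): 535, 535, 470, 470, 470, 414, 340, 340, 299
The 2 values of 535 occupy positions 1–2 → each gets rank 1.
The 3 values of 470 occupy positions 3–5 → each gets rank 3.
The 2 values of 340 occupy positions 7–8 → each gets rank 7.
Rank 9 → value 299.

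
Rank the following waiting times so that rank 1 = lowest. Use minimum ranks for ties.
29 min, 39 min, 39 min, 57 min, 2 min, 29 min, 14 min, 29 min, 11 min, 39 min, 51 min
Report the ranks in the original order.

4, 7, 7, 11, 1, 4, 3, 4, 2, 7, 10

Sorted (ascending): 2, 11, 14, 29, 29, 29, 39, 39, 39, 51, 57
The 3 values of 29 occupy positions 4–6 → each gets rank 4.
The 3 values of 39 occupy positions 7–9 → each gets rank 7.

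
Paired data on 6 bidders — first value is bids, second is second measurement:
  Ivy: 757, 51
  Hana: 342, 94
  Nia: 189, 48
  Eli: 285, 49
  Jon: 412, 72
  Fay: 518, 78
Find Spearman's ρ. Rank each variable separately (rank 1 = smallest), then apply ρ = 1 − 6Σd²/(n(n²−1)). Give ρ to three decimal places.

Ranks of variable 1: 6, 3, 1, 2, 4, 5
Ranks of variable 2: 3, 6, 1, 2, 4, 5
d = r₁ − r₂: 3, -3, 0, 0, 0, 0
d²: 9, 9, 0, 0, 0, 0; Σd² = 18
ρ = 1 − 6·18/(6·35) = 1 − 108/210 = 0.486

0.486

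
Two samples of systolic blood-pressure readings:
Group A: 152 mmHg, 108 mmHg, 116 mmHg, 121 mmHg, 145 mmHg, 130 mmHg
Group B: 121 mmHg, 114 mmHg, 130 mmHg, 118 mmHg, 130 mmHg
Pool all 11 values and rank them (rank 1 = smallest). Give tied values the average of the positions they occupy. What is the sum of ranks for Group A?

38.5

Sorted (ascending): 108, 114, 116, 118, 121, 121, 130, 130, 130, 145, 152
The 2 values of 121 occupy positions 5–6 → average rank (5+6)/2 = 5.5.
The 3 values of 130 occupy positions 7–9 → average rank 8.
Group A values → pooled ranks: 152→11, 108→1, 116→3, 121→5.5, 145→10, 130→8
Rank sum = 11 + 1 + 3 + 5.5 + 10 + 8 = 38.5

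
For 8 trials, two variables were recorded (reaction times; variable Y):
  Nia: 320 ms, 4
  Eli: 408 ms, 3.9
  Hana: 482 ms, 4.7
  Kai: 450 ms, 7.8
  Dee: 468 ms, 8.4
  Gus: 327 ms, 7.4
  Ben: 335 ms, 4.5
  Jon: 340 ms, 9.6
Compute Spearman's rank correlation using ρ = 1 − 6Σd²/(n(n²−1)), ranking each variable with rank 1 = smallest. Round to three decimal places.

0.310

Ranks of variable 1: 1, 5, 8, 6, 7, 2, 3, 4
Ranks of variable 2: 2, 1, 4, 6, 7, 5, 3, 8
d = r₁ − r₂: -1, 4, 4, 0, 0, -3, 0, -4
d²: 1, 16, 16, 0, 0, 9, 0, 16; Σd² = 58
ρ = 1 − 6·58/(8·63) = 1 − 348/504 = 0.310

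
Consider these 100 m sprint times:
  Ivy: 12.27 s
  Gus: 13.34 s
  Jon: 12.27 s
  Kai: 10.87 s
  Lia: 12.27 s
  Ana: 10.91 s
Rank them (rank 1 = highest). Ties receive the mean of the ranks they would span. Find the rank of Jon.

3

Sorted (descending): 13.34, 12.27, 12.27, 12.27, 10.91, 10.87
The 3 values of 12.27 occupy positions 2–4 → average rank 3.
Jon has value 12.27 s → rank 3.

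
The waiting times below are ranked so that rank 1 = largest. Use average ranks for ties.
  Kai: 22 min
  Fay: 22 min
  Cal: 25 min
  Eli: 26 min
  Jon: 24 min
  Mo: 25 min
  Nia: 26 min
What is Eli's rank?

Sorted (descending): 26, 26, 25, 25, 24, 22, 22
The 2 values of 26 occupy positions 1–2 → average rank (1+2)/2 = 1.5.
The 2 values of 25 occupy positions 3–4 → average rank (3+4)/2 = 3.5.
The 2 values of 22 occupy positions 6–7 → average rank (6+7)/2 = 6.5.
Eli has value 26 min → rank 1.5.

1.5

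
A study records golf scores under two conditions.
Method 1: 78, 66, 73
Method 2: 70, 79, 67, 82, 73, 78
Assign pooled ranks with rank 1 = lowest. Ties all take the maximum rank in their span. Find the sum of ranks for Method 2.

Sorted (ascending): 66, 67, 70, 73, 73, 78, 78, 79, 82
The 2 values of 73 occupy positions 4–5 → each gets rank 5.
The 2 values of 78 occupy positions 6–7 → each gets rank 7.
Method 2 values → pooled ranks: 70→3, 79→8, 67→2, 82→9, 73→5, 78→7
Rank sum = 3 + 8 + 2 + 9 + 5 + 7 = 34

34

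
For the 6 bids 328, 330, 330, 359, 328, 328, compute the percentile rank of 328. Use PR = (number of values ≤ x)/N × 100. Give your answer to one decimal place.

50.0

N = 6.
Strictly below 328: 0. Equal to 328: 3.
PR = 3/6 × 100 = 50.0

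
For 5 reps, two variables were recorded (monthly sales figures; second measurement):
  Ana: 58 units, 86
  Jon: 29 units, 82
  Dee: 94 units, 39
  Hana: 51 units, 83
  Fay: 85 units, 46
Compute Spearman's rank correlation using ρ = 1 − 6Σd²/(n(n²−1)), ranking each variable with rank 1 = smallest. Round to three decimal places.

Ranks of variable 1: 3, 1, 5, 2, 4
Ranks of variable 2: 5, 3, 1, 4, 2
d = r₁ − r₂: -2, -2, 4, -2, 2
d²: 4, 4, 16, 4, 4; Σd² = 32
ρ = 1 − 6·32/(5·24) = 1 − 192/120 = -0.600

-0.600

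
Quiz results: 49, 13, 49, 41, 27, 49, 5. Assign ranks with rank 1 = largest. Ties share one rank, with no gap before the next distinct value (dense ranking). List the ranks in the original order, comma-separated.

1, 4, 1, 2, 3, 1, 5

Sorted (descending): 49, 49, 49, 41, 27, 13, 5
The 3 values of 49 share dense rank 1.
Remaining distinct values take the next consecutive integers.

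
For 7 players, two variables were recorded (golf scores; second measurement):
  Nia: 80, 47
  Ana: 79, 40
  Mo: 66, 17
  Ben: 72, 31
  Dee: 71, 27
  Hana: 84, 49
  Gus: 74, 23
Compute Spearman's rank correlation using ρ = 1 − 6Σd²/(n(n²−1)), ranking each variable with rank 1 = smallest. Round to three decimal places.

Ranks of variable 1: 6, 5, 1, 3, 2, 7, 4
Ranks of variable 2: 6, 5, 1, 4, 3, 7, 2
d = r₁ − r₂: 0, 0, 0, -1, -1, 0, 2
d²: 0, 0, 0, 1, 1, 0, 4; Σd² = 6
ρ = 1 − 6·6/(7·48) = 1 − 36/336 = 0.893

0.893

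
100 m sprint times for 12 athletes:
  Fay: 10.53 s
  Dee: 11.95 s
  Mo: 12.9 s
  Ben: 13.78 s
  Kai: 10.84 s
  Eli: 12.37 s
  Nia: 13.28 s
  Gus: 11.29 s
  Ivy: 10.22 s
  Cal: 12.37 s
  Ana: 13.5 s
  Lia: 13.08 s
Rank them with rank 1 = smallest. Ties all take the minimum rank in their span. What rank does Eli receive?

6

Sorted (ascending): 10.22, 10.53, 10.84, 11.29, 11.95, 12.37, 12.37, 12.9, 13.08, 13.28, 13.5, 13.78
The 2 values of 12.37 occupy positions 6–7 → each gets rank 6.
Eli has value 12.37 s → rank 6.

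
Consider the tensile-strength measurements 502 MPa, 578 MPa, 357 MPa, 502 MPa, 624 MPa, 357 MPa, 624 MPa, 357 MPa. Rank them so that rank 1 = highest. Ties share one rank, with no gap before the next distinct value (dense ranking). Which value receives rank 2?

Sorted (descending): 624, 624, 578, 502, 502, 357, 357, 357
The 2 values of 624 share dense rank 1.
The 2 values of 502 share dense rank 3.
The 3 values of 357 share dense rank 4.
Remaining distinct values take the next consecutive integers.
Rank 2 → value 578.

578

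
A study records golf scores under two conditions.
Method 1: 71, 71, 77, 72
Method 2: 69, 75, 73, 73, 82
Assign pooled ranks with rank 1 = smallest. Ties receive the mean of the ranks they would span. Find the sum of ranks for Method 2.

Sorted (ascending): 69, 71, 71, 72, 73, 73, 75, 77, 82
The 2 values of 71 occupy positions 2–3 → average rank (2+3)/2 = 2.5.
The 2 values of 73 occupy positions 5–6 → average rank (5+6)/2 = 5.5.
Method 2 values → pooled ranks: 69→1, 75→7, 73→5.5, 73→5.5, 82→9
Rank sum = 1 + 7 + 5.5 + 5.5 + 9 = 28

28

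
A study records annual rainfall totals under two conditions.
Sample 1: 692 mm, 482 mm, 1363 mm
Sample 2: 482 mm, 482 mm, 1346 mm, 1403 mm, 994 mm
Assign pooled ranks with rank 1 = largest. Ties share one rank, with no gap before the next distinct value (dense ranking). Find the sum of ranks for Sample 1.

13

Sorted (descending): 1403, 1363, 1346, 994, 692, 482, 482, 482
The 3 values of 482 share dense rank 6.
Remaining distinct values take the next consecutive integers.
Sample 1 values → pooled ranks: 692→5, 482→6, 1363→2
Rank sum = 5 + 6 + 2 = 13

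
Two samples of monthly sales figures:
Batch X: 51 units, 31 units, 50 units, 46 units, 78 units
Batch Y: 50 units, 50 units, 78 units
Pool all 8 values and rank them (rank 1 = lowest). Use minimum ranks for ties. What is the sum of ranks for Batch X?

19

Sorted (ascending): 31, 46, 50, 50, 50, 51, 78, 78
The 3 values of 50 occupy positions 3–5 → each gets rank 3.
The 2 values of 78 occupy positions 7–8 → each gets rank 7.
Batch X values → pooled ranks: 51→6, 31→1, 50→3, 46→2, 78→7
Rank sum = 6 + 1 + 3 + 2 + 7 = 19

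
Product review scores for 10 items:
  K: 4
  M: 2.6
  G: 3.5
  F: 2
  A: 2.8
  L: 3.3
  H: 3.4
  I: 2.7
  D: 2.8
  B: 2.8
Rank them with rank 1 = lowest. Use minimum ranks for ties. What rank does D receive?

Sorted (ascending): 2, 2.6, 2.7, 2.8, 2.8, 2.8, 3.3, 3.4, 3.5, 4
The 3 values of 2.8 occupy positions 4–6 → each gets rank 4.
D has value 2.8 → rank 4.

4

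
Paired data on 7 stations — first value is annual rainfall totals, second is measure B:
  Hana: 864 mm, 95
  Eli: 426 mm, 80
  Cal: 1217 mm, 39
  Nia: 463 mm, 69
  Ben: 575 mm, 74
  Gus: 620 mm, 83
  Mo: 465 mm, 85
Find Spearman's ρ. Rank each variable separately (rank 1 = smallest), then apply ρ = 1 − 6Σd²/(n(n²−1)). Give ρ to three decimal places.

0.000

Ranks of variable 1: 6, 1, 7, 2, 4, 5, 3
Ranks of variable 2: 7, 4, 1, 2, 3, 5, 6
d = r₁ − r₂: -1, -3, 6, 0, 1, 0, -3
d²: 1, 9, 36, 0, 1, 0, 9; Σd² = 56
ρ = 1 − 6·56/(7·48) = 1 − 336/336 = 0.000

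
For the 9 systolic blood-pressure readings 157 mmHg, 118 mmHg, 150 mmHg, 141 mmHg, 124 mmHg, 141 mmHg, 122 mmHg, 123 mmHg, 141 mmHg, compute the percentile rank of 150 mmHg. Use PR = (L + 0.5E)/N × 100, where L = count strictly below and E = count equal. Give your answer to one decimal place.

83.3

N = 9.
Strictly below 150: 7. Equal to 150: 1.
PR = (7 + 0.5·1)/9 × 100 = 83.3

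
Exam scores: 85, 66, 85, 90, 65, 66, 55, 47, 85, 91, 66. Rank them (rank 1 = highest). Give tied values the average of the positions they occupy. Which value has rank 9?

Sorted (descending): 91, 90, 85, 85, 85, 66, 66, 66, 65, 55, 47
The 3 values of 85 occupy positions 3–5 → average rank 4.
The 3 values of 66 occupy positions 6–8 → average rank 7.
Rank 9 → value 65.

65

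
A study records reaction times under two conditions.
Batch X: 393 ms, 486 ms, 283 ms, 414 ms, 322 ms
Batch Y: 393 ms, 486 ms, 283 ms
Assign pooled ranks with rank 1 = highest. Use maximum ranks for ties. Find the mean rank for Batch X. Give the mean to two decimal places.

4.80

Sorted (descending): 486, 486, 414, 393, 393, 322, 283, 283
The 2 values of 486 occupy positions 1–2 → each gets rank 2.
The 2 values of 393 occupy positions 4–5 → each gets rank 5.
The 2 values of 283 occupy positions 7–8 → each gets rank 8.
Batch X values → pooled ranks: 393→5, 486→2, 283→8, 414→3, 322→6
Mean rank = (5 + 2 + 8 + 3 + 6) / 5 = 4.80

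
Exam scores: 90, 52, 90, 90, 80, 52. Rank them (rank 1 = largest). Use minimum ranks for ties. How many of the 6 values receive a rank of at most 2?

Sorted (descending): 90, 90, 90, 80, 52, 52
The 3 values of 90 occupy positions 1–3 → each gets rank 1.
The 2 values of 52 occupy positions 5–6 → each gets rank 5.
Ranks ≤ 2: {1, 1, 1} → 3 values.

3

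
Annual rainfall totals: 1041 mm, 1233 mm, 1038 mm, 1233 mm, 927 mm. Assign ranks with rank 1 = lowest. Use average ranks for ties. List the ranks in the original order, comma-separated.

Sorted (ascending): 927, 1038, 1041, 1233, 1233
The 2 values of 1233 occupy positions 4–5 → average rank (4+5)/2 = 4.5.

3, 4.5, 2, 4.5, 1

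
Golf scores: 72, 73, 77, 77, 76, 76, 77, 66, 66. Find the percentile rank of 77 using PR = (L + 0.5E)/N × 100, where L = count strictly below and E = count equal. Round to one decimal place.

N = 9.
Strictly below 77: 6. Equal to 77: 3.
PR = (6 + 0.5·3)/9 × 100 = 83.3

83.3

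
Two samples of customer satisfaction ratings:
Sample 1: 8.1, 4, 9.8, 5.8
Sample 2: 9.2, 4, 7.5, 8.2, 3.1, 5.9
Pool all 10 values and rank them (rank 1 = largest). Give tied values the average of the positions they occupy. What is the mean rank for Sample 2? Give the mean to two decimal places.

5.75

Sorted (descending): 9.8, 9.2, 8.2, 8.1, 7.5, 5.9, 5.8, 4, 4, 3.1
The 2 values of 4 occupy positions 8–9 → average rank (8+9)/2 = 8.5.
Sample 2 values → pooled ranks: 9.2→2, 4→8.5, 7.5→5, 8.2→3, 3.1→10, 5.9→6
Mean rank = (2 + 8.5 + 5 + 3 + 10 + 6) / 6 = 5.75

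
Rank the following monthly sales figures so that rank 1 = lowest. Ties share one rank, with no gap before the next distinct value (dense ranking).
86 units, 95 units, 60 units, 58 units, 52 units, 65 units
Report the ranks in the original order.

5, 6, 3, 2, 1, 4

Sorted (ascending): 52, 58, 60, 65, 86, 95
No ties — each value takes its position as its rank.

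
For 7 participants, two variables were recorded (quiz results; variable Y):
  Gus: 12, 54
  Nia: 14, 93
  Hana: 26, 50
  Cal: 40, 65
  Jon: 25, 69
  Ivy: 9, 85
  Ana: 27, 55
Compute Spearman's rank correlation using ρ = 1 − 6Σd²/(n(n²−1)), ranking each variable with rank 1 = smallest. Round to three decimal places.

Ranks of variable 1: 2, 3, 5, 7, 4, 1, 6
Ranks of variable 2: 2, 7, 1, 4, 5, 6, 3
d = r₁ − r₂: 0, -4, 4, 3, -1, -5, 3
d²: 0, 16, 16, 9, 1, 25, 9; Σd² = 76
ρ = 1 − 6·76/(7·48) = 1 − 456/336 = -0.357

-0.357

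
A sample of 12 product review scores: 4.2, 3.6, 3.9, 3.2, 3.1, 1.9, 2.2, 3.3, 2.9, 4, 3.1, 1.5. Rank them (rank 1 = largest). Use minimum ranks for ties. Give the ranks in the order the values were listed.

Sorted (descending): 4.2, 4, 3.9, 3.6, 3.3, 3.2, 3.1, 3.1, 2.9, 2.2, 1.9, 1.5
The 2 values of 3.1 occupy positions 7–8 → each gets rank 7.

1, 4, 3, 6, 7, 11, 10, 5, 9, 2, 7, 12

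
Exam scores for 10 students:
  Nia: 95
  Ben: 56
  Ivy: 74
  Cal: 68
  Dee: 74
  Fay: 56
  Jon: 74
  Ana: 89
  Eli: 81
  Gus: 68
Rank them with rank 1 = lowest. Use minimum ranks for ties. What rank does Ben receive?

Sorted (ascending): 56, 56, 68, 68, 74, 74, 74, 81, 89, 95
The 2 values of 56 occupy positions 1–2 → each gets rank 1.
The 2 values of 68 occupy positions 3–4 → each gets rank 3.
The 3 values of 74 occupy positions 5–7 → each gets rank 5.
Ben has value 56 → rank 1.

1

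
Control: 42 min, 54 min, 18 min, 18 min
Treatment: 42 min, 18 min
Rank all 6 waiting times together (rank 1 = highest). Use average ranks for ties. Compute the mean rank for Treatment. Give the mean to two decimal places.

3.75

Sorted (descending): 54, 42, 42, 18, 18, 18
The 2 values of 42 occupy positions 2–3 → average rank (2+3)/2 = 2.5.
The 3 values of 18 occupy positions 4–6 → average rank 5.
Treatment values → pooled ranks: 42→2.5, 18→5
Mean rank = (2.5 + 5) / 2 = 3.75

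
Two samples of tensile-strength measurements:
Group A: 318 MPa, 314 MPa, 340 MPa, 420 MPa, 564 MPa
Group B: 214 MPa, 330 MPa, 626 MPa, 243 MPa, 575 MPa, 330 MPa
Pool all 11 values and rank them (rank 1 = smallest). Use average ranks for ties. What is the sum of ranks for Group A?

Sorted (ascending): 214, 243, 314, 318, 330, 330, 340, 420, 564, 575, 626
The 2 values of 330 occupy positions 5–6 → average rank (5+6)/2 = 5.5.
Group A values → pooled ranks: 318→4, 314→3, 340→7, 420→8, 564→9
Rank sum = 4 + 3 + 7 + 8 + 9 = 31

31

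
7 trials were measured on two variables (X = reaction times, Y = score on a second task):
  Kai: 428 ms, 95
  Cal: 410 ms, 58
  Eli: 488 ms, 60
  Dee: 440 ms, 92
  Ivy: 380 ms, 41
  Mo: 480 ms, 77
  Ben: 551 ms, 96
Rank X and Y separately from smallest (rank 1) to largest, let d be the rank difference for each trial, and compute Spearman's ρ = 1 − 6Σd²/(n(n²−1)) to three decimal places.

Ranks of variable 1: 3, 2, 6, 4, 1, 5, 7
Ranks of variable 2: 6, 2, 3, 5, 1, 4, 7
d = r₁ − r₂: -3, 0, 3, -1, 0, 1, 0
d²: 9, 0, 9, 1, 0, 1, 0; Σd² = 20
ρ = 1 − 6·20/(7·48) = 1 − 120/336 = 0.643

0.643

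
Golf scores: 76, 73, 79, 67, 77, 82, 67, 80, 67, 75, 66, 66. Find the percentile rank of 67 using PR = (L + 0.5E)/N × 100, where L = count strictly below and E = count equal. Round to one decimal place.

N = 12.
Strictly below 67: 2. Equal to 67: 3.
PR = (2 + 0.5·3)/12 × 100 = 29.2

29.2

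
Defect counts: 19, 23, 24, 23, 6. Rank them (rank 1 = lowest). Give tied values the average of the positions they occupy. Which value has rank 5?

24

Sorted (ascending): 6, 19, 23, 23, 24
The 2 values of 23 occupy positions 3–4 → average rank (3+4)/2 = 3.5.
Rank 5 → value 24.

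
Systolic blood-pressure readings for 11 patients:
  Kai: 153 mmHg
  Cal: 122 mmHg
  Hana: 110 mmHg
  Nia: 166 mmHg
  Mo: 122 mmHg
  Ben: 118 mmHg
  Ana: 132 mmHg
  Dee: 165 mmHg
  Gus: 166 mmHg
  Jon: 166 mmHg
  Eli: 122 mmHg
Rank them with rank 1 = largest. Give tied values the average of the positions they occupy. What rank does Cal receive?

8

Sorted (descending): 166, 166, 166, 165, 153, 132, 122, 122, 122, 118, 110
The 3 values of 166 occupy positions 1–3 → average rank 2.
The 3 values of 122 occupy positions 7–9 → average rank 8.
Cal has value 122 mmHg → rank 8.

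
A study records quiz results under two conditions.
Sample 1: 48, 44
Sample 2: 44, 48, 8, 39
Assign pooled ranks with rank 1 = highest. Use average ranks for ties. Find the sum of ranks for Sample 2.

Sorted (descending): 48, 48, 44, 44, 39, 8
The 2 values of 48 occupy positions 1–2 → average rank (1+2)/2 = 1.5.
The 2 values of 44 occupy positions 3–4 → average rank (3+4)/2 = 3.5.
Sample 2 values → pooled ranks: 44→3.5, 48→1.5, 8→6, 39→5
Rank sum = 3.5 + 1.5 + 6 + 5 = 16

16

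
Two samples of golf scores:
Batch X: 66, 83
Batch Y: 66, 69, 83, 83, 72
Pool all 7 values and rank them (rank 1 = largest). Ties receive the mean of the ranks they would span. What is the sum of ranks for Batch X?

Sorted (descending): 83, 83, 83, 72, 69, 66, 66
The 3 values of 83 occupy positions 1–3 → average rank 2.
The 2 values of 66 occupy positions 6–7 → average rank (6+7)/2 = 6.5.
Batch X values → pooled ranks: 66→6.5, 83→2
Rank sum = 6.5 + 2 = 8.5

8.5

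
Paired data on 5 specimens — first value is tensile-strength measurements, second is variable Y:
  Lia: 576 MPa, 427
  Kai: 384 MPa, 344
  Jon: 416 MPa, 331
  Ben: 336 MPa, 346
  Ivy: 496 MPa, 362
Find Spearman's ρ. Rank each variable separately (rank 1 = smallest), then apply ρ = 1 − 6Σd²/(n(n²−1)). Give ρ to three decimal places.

Ranks of variable 1: 5, 2, 3, 1, 4
Ranks of variable 2: 5, 2, 1, 3, 4
d = r₁ − r₂: 0, 0, 2, -2, 0
d²: 0, 0, 4, 4, 0; Σd² = 8
ρ = 1 − 6·8/(5·24) = 1 − 48/120 = 0.600

0.600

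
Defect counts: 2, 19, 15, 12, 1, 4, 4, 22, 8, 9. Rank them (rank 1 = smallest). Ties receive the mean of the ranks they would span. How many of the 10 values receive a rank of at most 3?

2

Sorted (ascending): 1, 2, 4, 4, 8, 9, 12, 15, 19, 22
The 2 values of 4 occupy positions 3–4 → average rank (3+4)/2 = 3.5.
Ranks ≤ 3: {1, 2} → 2 values.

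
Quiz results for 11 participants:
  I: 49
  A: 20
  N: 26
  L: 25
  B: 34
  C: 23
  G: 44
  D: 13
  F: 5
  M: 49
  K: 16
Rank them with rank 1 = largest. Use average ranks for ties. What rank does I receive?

1.5

Sorted (descending): 49, 49, 44, 34, 26, 25, 23, 20, 16, 13, 5
The 2 values of 49 occupy positions 1–2 → average rank (1+2)/2 = 1.5.
I has value 49 → rank 1.5.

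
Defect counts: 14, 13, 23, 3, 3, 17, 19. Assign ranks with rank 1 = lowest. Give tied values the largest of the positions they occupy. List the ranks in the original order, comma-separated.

Sorted (ascending): 3, 3, 13, 14, 17, 19, 23
The 2 values of 3 occupy positions 1–2 → each gets rank 2.

4, 3, 7, 2, 2, 5, 6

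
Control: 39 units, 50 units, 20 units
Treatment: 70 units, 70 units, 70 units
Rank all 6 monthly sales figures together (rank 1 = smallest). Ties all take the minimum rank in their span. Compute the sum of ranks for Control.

6

Sorted (ascending): 20, 39, 50, 70, 70, 70
The 3 values of 70 occupy positions 4–6 → each gets rank 4.
Control values → pooled ranks: 39→2, 50→3, 20→1
Rank sum = 2 + 3 + 1 = 6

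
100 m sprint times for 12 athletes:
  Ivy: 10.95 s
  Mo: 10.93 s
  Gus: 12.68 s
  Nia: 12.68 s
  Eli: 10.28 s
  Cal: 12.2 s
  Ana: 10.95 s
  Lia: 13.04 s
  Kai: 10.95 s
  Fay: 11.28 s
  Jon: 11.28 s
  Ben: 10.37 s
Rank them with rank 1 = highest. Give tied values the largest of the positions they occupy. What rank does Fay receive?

6

Sorted (descending): 13.04, 12.68, 12.68, 12.2, 11.28, 11.28, 10.95, 10.95, 10.95, 10.93, 10.37, 10.28
The 2 values of 12.68 occupy positions 2–3 → each gets rank 3.
The 2 values of 11.28 occupy positions 5–6 → each gets rank 6.
The 3 values of 10.95 occupy positions 7–9 → each gets rank 9.
Fay has value 11.28 s → rank 6.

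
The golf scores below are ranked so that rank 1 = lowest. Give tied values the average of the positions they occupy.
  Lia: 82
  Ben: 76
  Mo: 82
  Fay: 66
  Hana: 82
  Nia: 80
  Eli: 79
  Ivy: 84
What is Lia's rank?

Sorted (ascending): 66, 76, 79, 80, 82, 82, 82, 84
The 3 values of 82 occupy positions 5–7 → average rank 6.
Lia has value 82 → rank 6.

6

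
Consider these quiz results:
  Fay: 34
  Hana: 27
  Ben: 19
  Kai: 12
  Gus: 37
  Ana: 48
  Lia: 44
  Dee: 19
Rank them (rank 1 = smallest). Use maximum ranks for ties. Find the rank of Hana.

4

Sorted (ascending): 12, 19, 19, 27, 34, 37, 44, 48
The 2 values of 19 occupy positions 2–3 → each gets rank 3.
Hana has value 27 → rank 4.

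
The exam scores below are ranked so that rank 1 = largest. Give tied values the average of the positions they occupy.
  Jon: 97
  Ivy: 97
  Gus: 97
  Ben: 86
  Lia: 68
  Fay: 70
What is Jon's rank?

2

Sorted (descending): 97, 97, 97, 86, 70, 68
The 3 values of 97 occupy positions 1–3 → average rank 2.
Jon has value 97 → rank 2.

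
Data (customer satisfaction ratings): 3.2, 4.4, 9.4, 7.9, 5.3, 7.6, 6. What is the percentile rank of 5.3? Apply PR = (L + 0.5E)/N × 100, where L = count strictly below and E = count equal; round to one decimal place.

35.7

N = 7.
Strictly below 5.3: 2. Equal to 5.3: 1.
PR = (2 + 0.5·1)/7 × 100 = 35.7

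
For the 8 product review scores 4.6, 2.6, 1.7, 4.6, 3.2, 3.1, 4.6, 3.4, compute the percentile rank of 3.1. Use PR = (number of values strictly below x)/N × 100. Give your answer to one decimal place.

25.0

N = 8.
Strictly below 3.1: 2. Equal to 3.1: 1.
PR = 2/8 × 100 = 25.0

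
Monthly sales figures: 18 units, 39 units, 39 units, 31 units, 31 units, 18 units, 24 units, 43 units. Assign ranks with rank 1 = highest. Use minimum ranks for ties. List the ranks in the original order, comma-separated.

Sorted (descending): 43, 39, 39, 31, 31, 24, 18, 18
The 2 values of 39 occupy positions 2–3 → each gets rank 2.
The 2 values of 31 occupy positions 4–5 → each gets rank 4.
The 2 values of 18 occupy positions 7–8 → each gets rank 7.

7, 2, 2, 4, 4, 7, 6, 1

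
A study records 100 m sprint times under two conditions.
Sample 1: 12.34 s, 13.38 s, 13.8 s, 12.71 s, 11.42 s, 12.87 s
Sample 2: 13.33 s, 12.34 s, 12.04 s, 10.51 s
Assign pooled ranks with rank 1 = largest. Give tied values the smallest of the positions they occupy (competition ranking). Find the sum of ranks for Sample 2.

Sorted (descending): 13.8, 13.38, 13.33, 12.87, 12.71, 12.34, 12.34, 12.04, 11.42, 10.51
The 2 values of 12.34 occupy positions 6–7 → each gets rank 6.
Sample 2 values → pooled ranks: 13.33→3, 12.34→6, 12.04→8, 10.51→10
Rank sum = 3 + 6 + 8 + 10 = 27

27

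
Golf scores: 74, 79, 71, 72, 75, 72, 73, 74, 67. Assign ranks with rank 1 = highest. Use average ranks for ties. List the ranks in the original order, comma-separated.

Sorted (descending): 79, 75, 74, 74, 73, 72, 72, 71, 67
The 2 values of 74 occupy positions 3–4 → average rank (3+4)/2 = 3.5.
The 2 values of 72 occupy positions 6–7 → average rank (6+7)/2 = 6.5.

3.5, 1, 8, 6.5, 2, 6.5, 5, 3.5, 9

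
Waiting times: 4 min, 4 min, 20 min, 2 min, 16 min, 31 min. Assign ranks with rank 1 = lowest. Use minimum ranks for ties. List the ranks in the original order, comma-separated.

Sorted (ascending): 2, 4, 4, 16, 20, 31
The 2 values of 4 occupy positions 2–3 → each gets rank 2.

2, 2, 5, 1, 4, 6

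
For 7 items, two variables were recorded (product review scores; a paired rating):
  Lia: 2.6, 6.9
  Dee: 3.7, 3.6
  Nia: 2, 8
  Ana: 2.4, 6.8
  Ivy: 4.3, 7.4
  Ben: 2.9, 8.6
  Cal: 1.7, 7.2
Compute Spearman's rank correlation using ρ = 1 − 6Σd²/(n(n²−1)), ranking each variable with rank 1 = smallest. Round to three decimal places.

Ranks of variable 1: 4, 6, 2, 3, 7, 5, 1
Ranks of variable 2: 3, 1, 6, 2, 5, 7, 4
d = r₁ − r₂: 1, 5, -4, 1, 2, -2, -3
d²: 1, 25, 16, 1, 4, 4, 9; Σd² = 60
ρ = 1 − 6·60/(7·48) = 1 − 360/336 = -0.071

-0.071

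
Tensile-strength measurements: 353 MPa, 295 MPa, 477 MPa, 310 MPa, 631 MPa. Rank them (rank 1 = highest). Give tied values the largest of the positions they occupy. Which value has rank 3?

Sorted (descending): 631, 477, 353, 310, 295
No ties — each value takes its position as its rank.
Rank 3 → value 353.

353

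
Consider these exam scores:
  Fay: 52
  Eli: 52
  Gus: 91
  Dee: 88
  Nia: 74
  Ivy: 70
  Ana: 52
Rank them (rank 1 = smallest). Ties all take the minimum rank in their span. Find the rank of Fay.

Sorted (ascending): 52, 52, 52, 70, 74, 88, 91
The 3 values of 52 occupy positions 1–3 → each gets rank 1.
Fay has value 52 → rank 1.

1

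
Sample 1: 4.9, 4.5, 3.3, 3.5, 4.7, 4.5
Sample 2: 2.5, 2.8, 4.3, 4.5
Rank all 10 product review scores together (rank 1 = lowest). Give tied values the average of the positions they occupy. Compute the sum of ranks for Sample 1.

40

Sorted (ascending): 2.5, 2.8, 3.3, 3.5, 4.3, 4.5, 4.5, 4.5, 4.7, 4.9
The 3 values of 4.5 occupy positions 6–8 → average rank 7.
Sample 1 values → pooled ranks: 4.9→10, 4.5→7, 3.3→3, 3.5→4, 4.7→9, 4.5→7
Rank sum = 10 + 7 + 3 + 4 + 9 + 7 = 40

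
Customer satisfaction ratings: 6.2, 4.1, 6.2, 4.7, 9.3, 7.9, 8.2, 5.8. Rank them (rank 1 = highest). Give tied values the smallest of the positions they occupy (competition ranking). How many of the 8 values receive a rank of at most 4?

Sorted (descending): 9.3, 8.2, 7.9, 6.2, 6.2, 5.8, 4.7, 4.1
The 2 values of 6.2 occupy positions 4–5 → each gets rank 4.
Ranks ≤ 4: {1, 2, 3, 4, 4} → 5 values.

5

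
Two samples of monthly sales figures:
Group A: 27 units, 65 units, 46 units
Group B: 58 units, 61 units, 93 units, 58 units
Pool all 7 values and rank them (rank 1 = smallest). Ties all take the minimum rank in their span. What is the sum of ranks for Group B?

Sorted (ascending): 27, 46, 58, 58, 61, 65, 93
The 2 values of 58 occupy positions 3–4 → each gets rank 3.
Group B values → pooled ranks: 58→3, 61→5, 93→7, 58→3
Rank sum = 3 + 5 + 7 + 3 = 18

18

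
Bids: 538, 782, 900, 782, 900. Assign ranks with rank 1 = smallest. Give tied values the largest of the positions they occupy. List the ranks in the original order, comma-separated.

1, 3, 5, 3, 5

Sorted (ascending): 538, 782, 782, 900, 900
The 2 values of 782 occupy positions 2–3 → each gets rank 3.
The 2 values of 900 occupy positions 4–5 → each gets rank 5.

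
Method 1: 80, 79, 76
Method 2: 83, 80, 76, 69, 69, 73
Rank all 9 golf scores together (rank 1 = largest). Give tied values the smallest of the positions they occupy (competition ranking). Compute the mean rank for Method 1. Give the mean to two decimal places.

3.67

Sorted (descending): 83, 80, 80, 79, 76, 76, 73, 69, 69
The 2 values of 80 occupy positions 2–3 → each gets rank 2.
The 2 values of 76 occupy positions 5–6 → each gets rank 5.
The 2 values of 69 occupy positions 8–9 → each gets rank 8.
Method 1 values → pooled ranks: 80→2, 79→4, 76→5
Mean rank = (2 + 4 + 5) / 3 = 3.67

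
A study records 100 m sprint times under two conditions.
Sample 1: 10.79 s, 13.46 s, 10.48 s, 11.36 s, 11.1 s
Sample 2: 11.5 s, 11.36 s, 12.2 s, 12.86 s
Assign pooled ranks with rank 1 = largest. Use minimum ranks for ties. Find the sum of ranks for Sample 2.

14

Sorted (descending): 13.46, 12.86, 12.2, 11.5, 11.36, 11.36, 11.1, 10.79, 10.48
The 2 values of 11.36 occupy positions 5–6 → each gets rank 5.
Sample 2 values → pooled ranks: 11.5→4, 11.36→5, 12.2→3, 12.86→2
Rank sum = 4 + 5 + 3 + 2 = 14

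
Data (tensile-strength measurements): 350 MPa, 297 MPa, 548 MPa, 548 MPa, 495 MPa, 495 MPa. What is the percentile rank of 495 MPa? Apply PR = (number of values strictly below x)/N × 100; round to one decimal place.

N = 6.
Strictly below 495: 2. Equal to 495: 2.
PR = 2/6 × 100 = 33.3

33.3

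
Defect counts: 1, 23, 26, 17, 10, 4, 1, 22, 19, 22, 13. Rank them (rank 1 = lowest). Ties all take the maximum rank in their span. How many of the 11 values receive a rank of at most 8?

7

Sorted (ascending): 1, 1, 4, 10, 13, 17, 19, 22, 22, 23, 26
The 2 values of 1 occupy positions 1–2 → each gets rank 2.
The 2 values of 22 occupy positions 8–9 → each gets rank 9.
Ranks ≤ 8: {2, 2, 3, 4, 5, 6, 7} → 7 values.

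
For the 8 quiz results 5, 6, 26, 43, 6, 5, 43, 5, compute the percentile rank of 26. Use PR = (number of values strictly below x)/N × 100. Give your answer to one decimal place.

62.5

N = 8.
Strictly below 26: 5. Equal to 26: 1.
PR = 5/8 × 100 = 62.5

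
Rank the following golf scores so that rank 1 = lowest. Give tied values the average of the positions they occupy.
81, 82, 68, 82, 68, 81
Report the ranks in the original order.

3.5, 5.5, 1.5, 5.5, 1.5, 3.5

Sorted (ascending): 68, 68, 81, 81, 82, 82
The 2 values of 68 occupy positions 1–2 → average rank (1+2)/2 = 1.5.
The 2 values of 81 occupy positions 3–4 → average rank (3+4)/2 = 3.5.
The 2 values of 82 occupy positions 5–6 → average rank (5+6)/2 = 5.5.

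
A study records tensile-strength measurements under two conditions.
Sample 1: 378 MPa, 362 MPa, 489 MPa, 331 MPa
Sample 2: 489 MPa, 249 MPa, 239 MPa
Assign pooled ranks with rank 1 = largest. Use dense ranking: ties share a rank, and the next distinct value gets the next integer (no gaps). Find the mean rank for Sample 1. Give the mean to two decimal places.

2.50

Sorted (descending): 489, 489, 378, 362, 331, 249, 239
The 2 values of 489 share dense rank 1.
Remaining distinct values take the next consecutive integers.
Sample 1 values → pooled ranks: 378→2, 362→3, 489→1, 331→4
Mean rank = (2 + 3 + 1 + 4) / 4 = 2.50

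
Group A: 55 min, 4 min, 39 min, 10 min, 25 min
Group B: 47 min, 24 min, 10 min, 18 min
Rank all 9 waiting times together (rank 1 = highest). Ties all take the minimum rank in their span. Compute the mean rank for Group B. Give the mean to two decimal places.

Sorted (descending): 55, 47, 39, 25, 24, 18, 10, 10, 4
The 2 values of 10 occupy positions 7–8 → each gets rank 7.
Group B values → pooled ranks: 47→2, 24→5, 10→7, 18→6
Mean rank = (2 + 5 + 7 + 6) / 4 = 5.00

5.00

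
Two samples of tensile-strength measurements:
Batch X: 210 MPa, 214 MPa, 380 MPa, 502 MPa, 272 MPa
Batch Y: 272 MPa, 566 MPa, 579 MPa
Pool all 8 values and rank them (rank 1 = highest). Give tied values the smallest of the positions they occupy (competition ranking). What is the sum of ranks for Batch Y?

Sorted (descending): 579, 566, 502, 380, 272, 272, 214, 210
The 2 values of 272 occupy positions 5–6 → each gets rank 5.
Batch Y values → pooled ranks: 272→5, 566→2, 579→1
Rank sum = 5 + 2 + 1 = 8

8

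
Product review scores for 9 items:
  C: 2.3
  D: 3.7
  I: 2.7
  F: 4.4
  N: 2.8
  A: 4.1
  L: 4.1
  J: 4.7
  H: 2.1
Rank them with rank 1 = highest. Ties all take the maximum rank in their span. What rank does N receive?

Sorted (descending): 4.7, 4.4, 4.1, 4.1, 3.7, 2.8, 2.7, 2.3, 2.1
The 2 values of 4.1 occupy positions 3–4 → each gets rank 4.
N has value 2.8 → rank 6.

6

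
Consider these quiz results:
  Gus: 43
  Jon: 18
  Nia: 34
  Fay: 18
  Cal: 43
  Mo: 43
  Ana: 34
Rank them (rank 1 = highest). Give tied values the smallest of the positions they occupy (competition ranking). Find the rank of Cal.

Sorted (descending): 43, 43, 43, 34, 34, 18, 18
The 3 values of 43 occupy positions 1–3 → each gets rank 1.
The 2 values of 34 occupy positions 4–5 → each gets rank 4.
The 2 values of 18 occupy positions 6–7 → each gets rank 6.
Cal has value 43 → rank 1.

1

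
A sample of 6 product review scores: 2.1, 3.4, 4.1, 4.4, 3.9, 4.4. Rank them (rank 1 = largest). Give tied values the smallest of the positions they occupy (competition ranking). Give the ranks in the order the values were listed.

Sorted (descending): 4.4, 4.4, 4.1, 3.9, 3.4, 2.1
The 2 values of 4.4 occupy positions 1–2 → each gets rank 1.

6, 5, 3, 1, 4, 1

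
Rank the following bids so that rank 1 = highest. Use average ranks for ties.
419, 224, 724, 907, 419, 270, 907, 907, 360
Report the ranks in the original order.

5.5, 9, 4, 2, 5.5, 8, 2, 2, 7

Sorted (descending): 907, 907, 907, 724, 419, 419, 360, 270, 224
The 3 values of 907 occupy positions 1–3 → average rank 2.
The 2 values of 419 occupy positions 5–6 → average rank (5+6)/2 = 5.5.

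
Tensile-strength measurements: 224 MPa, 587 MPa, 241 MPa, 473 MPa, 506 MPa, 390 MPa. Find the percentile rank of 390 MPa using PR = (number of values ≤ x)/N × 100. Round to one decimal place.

50.0

N = 6.
Strictly below 390: 2. Equal to 390: 1.
PR = 3/6 × 100 = 50.0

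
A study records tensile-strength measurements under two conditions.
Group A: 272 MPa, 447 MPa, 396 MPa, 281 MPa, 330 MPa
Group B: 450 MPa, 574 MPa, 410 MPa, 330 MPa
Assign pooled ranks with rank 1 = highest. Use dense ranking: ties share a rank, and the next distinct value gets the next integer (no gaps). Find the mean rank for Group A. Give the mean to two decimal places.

Sorted (descending): 574, 450, 447, 410, 396, 330, 330, 281, 272
The 2 values of 330 share dense rank 6.
Remaining distinct values take the next consecutive integers.
Group A values → pooled ranks: 272→8, 447→3, 396→5, 281→7, 330→6
Mean rank = (8 + 3 + 5 + 7 + 6) / 5 = 5.80

5.80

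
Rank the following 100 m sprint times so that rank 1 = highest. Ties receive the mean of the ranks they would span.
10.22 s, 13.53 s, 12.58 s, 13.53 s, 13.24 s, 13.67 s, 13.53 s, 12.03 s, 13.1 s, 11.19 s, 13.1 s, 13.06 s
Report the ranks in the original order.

12, 3, 9, 3, 5, 1, 3, 10, 6.5, 11, 6.5, 8

Sorted (descending): 13.67, 13.53, 13.53, 13.53, 13.24, 13.1, 13.1, 13.06, 12.58, 12.03, 11.19, 10.22
The 3 values of 13.53 occupy positions 2–4 → average rank 3.
The 2 values of 13.1 occupy positions 6–7 → average rank (6+7)/2 = 6.5.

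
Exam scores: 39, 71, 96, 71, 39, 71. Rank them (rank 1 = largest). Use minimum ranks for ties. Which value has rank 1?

Sorted (descending): 96, 71, 71, 71, 39, 39
The 3 values of 71 occupy positions 2–4 → each gets rank 2.
The 2 values of 39 occupy positions 5–6 → each gets rank 5.
Rank 1 → value 96.

96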